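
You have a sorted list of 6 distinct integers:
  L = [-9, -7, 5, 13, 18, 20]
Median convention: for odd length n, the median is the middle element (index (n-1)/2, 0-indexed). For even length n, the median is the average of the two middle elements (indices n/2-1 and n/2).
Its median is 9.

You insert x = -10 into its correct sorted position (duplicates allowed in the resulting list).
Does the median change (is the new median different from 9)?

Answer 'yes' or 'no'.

Answer: yes

Derivation:
Old median = 9
Insert x = -10
New median = 5
Changed? yes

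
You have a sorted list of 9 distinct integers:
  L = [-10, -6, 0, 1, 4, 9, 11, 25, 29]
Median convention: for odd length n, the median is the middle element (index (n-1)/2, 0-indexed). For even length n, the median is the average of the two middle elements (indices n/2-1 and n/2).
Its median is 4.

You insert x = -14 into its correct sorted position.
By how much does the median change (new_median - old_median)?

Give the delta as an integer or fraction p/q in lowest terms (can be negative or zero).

Old median = 4
After inserting x = -14: new sorted = [-14, -10, -6, 0, 1, 4, 9, 11, 25, 29]
New median = 5/2
Delta = 5/2 - 4 = -3/2

Answer: -3/2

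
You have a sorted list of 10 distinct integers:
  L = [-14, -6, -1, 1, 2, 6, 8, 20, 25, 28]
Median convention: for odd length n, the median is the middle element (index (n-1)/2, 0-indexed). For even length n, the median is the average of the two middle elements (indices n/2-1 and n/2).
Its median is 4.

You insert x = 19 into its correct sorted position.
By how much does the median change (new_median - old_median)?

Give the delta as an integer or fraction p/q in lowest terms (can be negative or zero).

Answer: 2

Derivation:
Old median = 4
After inserting x = 19: new sorted = [-14, -6, -1, 1, 2, 6, 8, 19, 20, 25, 28]
New median = 6
Delta = 6 - 4 = 2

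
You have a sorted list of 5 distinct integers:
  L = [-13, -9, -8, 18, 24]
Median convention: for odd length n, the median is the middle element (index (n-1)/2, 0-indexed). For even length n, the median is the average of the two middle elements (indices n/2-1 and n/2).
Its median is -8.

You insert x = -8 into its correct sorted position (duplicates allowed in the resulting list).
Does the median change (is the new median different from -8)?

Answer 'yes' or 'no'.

Old median = -8
Insert x = -8
New median = -8
Changed? no

Answer: no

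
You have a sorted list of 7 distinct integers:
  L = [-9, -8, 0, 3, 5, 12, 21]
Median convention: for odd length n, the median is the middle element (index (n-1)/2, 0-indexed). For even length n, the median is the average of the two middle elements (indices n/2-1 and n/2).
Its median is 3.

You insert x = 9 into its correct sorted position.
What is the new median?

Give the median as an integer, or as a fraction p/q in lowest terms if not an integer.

Answer: 4

Derivation:
Old list (sorted, length 7): [-9, -8, 0, 3, 5, 12, 21]
Old median = 3
Insert x = 9
Old length odd (7). Middle was index 3 = 3.
New length even (8). New median = avg of two middle elements.
x = 9: 5 elements are < x, 2 elements are > x.
New sorted list: [-9, -8, 0, 3, 5, 9, 12, 21]
New median = 4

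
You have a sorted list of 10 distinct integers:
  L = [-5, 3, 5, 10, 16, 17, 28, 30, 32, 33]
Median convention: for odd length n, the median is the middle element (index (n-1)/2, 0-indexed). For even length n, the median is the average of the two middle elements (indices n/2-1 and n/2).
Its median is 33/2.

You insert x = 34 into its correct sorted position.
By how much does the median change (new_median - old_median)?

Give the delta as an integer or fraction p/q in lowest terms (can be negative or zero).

Answer: 1/2

Derivation:
Old median = 33/2
After inserting x = 34: new sorted = [-5, 3, 5, 10, 16, 17, 28, 30, 32, 33, 34]
New median = 17
Delta = 17 - 33/2 = 1/2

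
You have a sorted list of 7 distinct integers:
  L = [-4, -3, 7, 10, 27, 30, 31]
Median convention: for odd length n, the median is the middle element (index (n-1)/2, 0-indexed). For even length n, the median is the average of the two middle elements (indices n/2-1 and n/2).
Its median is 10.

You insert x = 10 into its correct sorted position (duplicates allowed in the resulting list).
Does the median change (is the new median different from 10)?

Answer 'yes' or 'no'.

Answer: no

Derivation:
Old median = 10
Insert x = 10
New median = 10
Changed? no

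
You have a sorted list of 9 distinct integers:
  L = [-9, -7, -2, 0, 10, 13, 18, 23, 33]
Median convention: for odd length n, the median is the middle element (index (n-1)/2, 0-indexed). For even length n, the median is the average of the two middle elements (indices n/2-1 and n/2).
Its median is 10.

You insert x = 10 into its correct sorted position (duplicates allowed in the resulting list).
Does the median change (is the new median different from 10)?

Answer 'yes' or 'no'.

Old median = 10
Insert x = 10
New median = 10
Changed? no

Answer: no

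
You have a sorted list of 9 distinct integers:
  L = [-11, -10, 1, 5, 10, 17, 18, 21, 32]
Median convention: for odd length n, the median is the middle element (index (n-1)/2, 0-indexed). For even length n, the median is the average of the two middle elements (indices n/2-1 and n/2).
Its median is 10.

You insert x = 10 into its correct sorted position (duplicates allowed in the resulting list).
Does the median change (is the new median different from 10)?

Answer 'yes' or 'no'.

Old median = 10
Insert x = 10
New median = 10
Changed? no

Answer: no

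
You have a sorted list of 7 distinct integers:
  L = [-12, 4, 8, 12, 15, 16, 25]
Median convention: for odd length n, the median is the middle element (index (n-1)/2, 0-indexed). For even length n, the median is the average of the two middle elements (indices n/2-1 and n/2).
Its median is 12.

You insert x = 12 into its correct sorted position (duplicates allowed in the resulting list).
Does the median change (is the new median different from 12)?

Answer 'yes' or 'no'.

Answer: no

Derivation:
Old median = 12
Insert x = 12
New median = 12
Changed? no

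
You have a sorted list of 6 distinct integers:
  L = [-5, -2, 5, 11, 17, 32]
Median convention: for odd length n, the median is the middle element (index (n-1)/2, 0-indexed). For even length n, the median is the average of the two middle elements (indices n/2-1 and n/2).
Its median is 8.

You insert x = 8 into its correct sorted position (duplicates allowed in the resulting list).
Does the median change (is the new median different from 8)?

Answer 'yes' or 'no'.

Answer: no

Derivation:
Old median = 8
Insert x = 8
New median = 8
Changed? no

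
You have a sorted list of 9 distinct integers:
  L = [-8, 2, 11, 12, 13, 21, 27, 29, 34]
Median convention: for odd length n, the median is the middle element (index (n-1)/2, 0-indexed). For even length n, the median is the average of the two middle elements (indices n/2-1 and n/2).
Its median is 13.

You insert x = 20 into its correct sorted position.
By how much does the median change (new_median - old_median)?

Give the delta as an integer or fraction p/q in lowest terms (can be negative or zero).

Answer: 7/2

Derivation:
Old median = 13
After inserting x = 20: new sorted = [-8, 2, 11, 12, 13, 20, 21, 27, 29, 34]
New median = 33/2
Delta = 33/2 - 13 = 7/2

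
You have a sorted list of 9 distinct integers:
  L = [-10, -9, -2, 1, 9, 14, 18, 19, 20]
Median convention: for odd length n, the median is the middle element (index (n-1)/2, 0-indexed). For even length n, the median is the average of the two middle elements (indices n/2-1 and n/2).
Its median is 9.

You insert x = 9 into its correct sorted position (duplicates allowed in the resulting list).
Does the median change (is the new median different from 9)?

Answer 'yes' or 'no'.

Answer: no

Derivation:
Old median = 9
Insert x = 9
New median = 9
Changed? no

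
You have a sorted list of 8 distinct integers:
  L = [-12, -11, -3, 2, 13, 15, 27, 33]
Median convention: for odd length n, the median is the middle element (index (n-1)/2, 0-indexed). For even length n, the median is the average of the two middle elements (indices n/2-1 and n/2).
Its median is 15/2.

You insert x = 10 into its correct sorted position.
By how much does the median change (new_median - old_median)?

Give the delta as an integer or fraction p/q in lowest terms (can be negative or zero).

Old median = 15/2
After inserting x = 10: new sorted = [-12, -11, -3, 2, 10, 13, 15, 27, 33]
New median = 10
Delta = 10 - 15/2 = 5/2

Answer: 5/2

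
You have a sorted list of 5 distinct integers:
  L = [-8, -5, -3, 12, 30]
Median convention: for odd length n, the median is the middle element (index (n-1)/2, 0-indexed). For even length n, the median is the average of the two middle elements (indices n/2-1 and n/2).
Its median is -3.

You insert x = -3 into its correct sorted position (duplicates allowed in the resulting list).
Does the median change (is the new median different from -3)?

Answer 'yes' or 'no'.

Old median = -3
Insert x = -3
New median = -3
Changed? no

Answer: no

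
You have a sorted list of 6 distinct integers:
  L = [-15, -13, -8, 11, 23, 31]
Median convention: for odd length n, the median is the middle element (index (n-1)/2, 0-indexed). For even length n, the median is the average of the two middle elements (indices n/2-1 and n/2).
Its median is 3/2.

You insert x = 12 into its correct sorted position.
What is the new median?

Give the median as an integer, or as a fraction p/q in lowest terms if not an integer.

Answer: 11

Derivation:
Old list (sorted, length 6): [-15, -13, -8, 11, 23, 31]
Old median = 3/2
Insert x = 12
Old length even (6). Middle pair: indices 2,3 = -8,11.
New length odd (7). New median = single middle element.
x = 12: 4 elements are < x, 2 elements are > x.
New sorted list: [-15, -13, -8, 11, 12, 23, 31]
New median = 11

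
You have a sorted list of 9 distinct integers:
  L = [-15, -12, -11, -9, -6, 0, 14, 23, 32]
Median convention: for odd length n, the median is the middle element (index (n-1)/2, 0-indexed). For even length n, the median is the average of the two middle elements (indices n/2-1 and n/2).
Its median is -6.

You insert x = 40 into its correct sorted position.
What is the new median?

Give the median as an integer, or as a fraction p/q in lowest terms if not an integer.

Answer: -3

Derivation:
Old list (sorted, length 9): [-15, -12, -11, -9, -6, 0, 14, 23, 32]
Old median = -6
Insert x = 40
Old length odd (9). Middle was index 4 = -6.
New length even (10). New median = avg of two middle elements.
x = 40: 9 elements are < x, 0 elements are > x.
New sorted list: [-15, -12, -11, -9, -6, 0, 14, 23, 32, 40]
New median = -3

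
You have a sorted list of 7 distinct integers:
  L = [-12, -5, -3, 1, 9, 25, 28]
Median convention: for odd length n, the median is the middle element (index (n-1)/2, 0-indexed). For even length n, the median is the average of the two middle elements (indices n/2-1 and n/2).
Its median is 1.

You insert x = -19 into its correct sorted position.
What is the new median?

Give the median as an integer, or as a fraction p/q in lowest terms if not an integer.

Answer: -1

Derivation:
Old list (sorted, length 7): [-12, -5, -3, 1, 9, 25, 28]
Old median = 1
Insert x = -19
Old length odd (7). Middle was index 3 = 1.
New length even (8). New median = avg of two middle elements.
x = -19: 0 elements are < x, 7 elements are > x.
New sorted list: [-19, -12, -5, -3, 1, 9, 25, 28]
New median = -1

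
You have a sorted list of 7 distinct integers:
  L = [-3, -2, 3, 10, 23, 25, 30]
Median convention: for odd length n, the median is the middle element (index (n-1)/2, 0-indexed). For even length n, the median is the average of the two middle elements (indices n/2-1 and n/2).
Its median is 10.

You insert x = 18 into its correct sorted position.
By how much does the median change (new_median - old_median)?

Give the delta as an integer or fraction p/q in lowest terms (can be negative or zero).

Old median = 10
After inserting x = 18: new sorted = [-3, -2, 3, 10, 18, 23, 25, 30]
New median = 14
Delta = 14 - 10 = 4

Answer: 4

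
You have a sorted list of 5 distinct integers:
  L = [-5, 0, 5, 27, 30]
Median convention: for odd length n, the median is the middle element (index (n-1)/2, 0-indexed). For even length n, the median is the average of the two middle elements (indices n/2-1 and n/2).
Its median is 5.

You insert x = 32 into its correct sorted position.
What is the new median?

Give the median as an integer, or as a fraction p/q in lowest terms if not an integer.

Answer: 16

Derivation:
Old list (sorted, length 5): [-5, 0, 5, 27, 30]
Old median = 5
Insert x = 32
Old length odd (5). Middle was index 2 = 5.
New length even (6). New median = avg of two middle elements.
x = 32: 5 elements are < x, 0 elements are > x.
New sorted list: [-5, 0, 5, 27, 30, 32]
New median = 16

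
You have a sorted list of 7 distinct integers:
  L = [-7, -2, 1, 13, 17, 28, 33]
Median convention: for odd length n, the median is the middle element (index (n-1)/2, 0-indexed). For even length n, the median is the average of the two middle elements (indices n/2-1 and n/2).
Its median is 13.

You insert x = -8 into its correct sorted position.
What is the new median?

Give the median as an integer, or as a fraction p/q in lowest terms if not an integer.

Answer: 7

Derivation:
Old list (sorted, length 7): [-7, -2, 1, 13, 17, 28, 33]
Old median = 13
Insert x = -8
Old length odd (7). Middle was index 3 = 13.
New length even (8). New median = avg of two middle elements.
x = -8: 0 elements are < x, 7 elements are > x.
New sorted list: [-8, -7, -2, 1, 13, 17, 28, 33]
New median = 7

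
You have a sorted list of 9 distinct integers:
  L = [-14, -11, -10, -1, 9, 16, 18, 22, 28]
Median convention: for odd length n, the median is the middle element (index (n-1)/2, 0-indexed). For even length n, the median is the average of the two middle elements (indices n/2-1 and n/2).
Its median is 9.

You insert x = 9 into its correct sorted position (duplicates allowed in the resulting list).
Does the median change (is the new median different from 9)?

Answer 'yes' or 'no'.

Old median = 9
Insert x = 9
New median = 9
Changed? no

Answer: no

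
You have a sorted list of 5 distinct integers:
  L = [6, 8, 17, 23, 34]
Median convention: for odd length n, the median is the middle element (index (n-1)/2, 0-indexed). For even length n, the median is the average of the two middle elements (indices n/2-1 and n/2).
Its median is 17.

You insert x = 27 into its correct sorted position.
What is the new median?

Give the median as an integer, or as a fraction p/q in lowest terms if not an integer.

Answer: 20

Derivation:
Old list (sorted, length 5): [6, 8, 17, 23, 34]
Old median = 17
Insert x = 27
Old length odd (5). Middle was index 2 = 17.
New length even (6). New median = avg of two middle elements.
x = 27: 4 elements are < x, 1 elements are > x.
New sorted list: [6, 8, 17, 23, 27, 34]
New median = 20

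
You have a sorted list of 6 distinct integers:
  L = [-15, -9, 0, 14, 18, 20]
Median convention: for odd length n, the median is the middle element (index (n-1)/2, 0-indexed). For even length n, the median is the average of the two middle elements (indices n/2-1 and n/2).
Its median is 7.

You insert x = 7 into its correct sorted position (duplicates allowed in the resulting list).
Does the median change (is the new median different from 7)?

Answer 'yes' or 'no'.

Old median = 7
Insert x = 7
New median = 7
Changed? no

Answer: no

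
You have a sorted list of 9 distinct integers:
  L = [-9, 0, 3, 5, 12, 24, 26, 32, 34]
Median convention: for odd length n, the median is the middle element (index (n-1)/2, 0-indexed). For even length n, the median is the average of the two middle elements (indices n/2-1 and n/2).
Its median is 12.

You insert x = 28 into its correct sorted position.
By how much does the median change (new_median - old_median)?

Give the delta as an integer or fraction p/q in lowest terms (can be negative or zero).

Old median = 12
After inserting x = 28: new sorted = [-9, 0, 3, 5, 12, 24, 26, 28, 32, 34]
New median = 18
Delta = 18 - 12 = 6

Answer: 6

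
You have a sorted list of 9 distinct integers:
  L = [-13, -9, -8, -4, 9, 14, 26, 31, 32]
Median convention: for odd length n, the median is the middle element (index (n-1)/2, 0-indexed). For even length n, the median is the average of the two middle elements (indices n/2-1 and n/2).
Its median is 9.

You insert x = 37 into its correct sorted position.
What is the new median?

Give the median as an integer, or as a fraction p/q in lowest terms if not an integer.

Old list (sorted, length 9): [-13, -9, -8, -4, 9, 14, 26, 31, 32]
Old median = 9
Insert x = 37
Old length odd (9). Middle was index 4 = 9.
New length even (10). New median = avg of two middle elements.
x = 37: 9 elements are < x, 0 elements are > x.
New sorted list: [-13, -9, -8, -4, 9, 14, 26, 31, 32, 37]
New median = 23/2

Answer: 23/2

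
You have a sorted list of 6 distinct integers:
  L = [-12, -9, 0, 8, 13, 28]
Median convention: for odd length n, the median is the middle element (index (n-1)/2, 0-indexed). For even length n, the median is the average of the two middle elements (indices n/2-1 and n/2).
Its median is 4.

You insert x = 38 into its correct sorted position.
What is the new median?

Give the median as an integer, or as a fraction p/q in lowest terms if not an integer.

Answer: 8

Derivation:
Old list (sorted, length 6): [-12, -9, 0, 8, 13, 28]
Old median = 4
Insert x = 38
Old length even (6). Middle pair: indices 2,3 = 0,8.
New length odd (7). New median = single middle element.
x = 38: 6 elements are < x, 0 elements are > x.
New sorted list: [-12, -9, 0, 8, 13, 28, 38]
New median = 8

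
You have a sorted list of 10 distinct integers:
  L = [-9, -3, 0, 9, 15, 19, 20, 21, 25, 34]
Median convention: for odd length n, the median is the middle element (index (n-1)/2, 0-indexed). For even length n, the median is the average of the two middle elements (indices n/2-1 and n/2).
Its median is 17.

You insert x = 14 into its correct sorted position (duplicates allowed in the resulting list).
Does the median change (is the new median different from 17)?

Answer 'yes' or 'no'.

Answer: yes

Derivation:
Old median = 17
Insert x = 14
New median = 15
Changed? yes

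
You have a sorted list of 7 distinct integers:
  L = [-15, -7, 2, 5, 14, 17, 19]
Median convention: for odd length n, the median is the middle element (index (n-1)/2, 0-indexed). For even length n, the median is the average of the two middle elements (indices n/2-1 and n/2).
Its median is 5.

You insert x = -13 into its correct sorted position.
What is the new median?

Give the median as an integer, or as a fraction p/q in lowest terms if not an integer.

Answer: 7/2

Derivation:
Old list (sorted, length 7): [-15, -7, 2, 5, 14, 17, 19]
Old median = 5
Insert x = -13
Old length odd (7). Middle was index 3 = 5.
New length even (8). New median = avg of two middle elements.
x = -13: 1 elements are < x, 6 elements are > x.
New sorted list: [-15, -13, -7, 2, 5, 14, 17, 19]
New median = 7/2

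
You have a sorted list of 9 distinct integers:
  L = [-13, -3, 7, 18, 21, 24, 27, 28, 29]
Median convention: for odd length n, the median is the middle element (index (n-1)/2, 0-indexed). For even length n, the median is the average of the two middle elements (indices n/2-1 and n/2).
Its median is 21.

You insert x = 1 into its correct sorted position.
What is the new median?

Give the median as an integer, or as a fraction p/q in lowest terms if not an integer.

Old list (sorted, length 9): [-13, -3, 7, 18, 21, 24, 27, 28, 29]
Old median = 21
Insert x = 1
Old length odd (9). Middle was index 4 = 21.
New length even (10). New median = avg of two middle elements.
x = 1: 2 elements are < x, 7 elements are > x.
New sorted list: [-13, -3, 1, 7, 18, 21, 24, 27, 28, 29]
New median = 39/2

Answer: 39/2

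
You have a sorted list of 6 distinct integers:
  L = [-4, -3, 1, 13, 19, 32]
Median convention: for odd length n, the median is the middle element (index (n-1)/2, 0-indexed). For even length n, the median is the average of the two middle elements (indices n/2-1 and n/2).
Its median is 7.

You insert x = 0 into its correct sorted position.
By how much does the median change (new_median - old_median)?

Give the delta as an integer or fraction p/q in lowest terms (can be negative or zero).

Old median = 7
After inserting x = 0: new sorted = [-4, -3, 0, 1, 13, 19, 32]
New median = 1
Delta = 1 - 7 = -6

Answer: -6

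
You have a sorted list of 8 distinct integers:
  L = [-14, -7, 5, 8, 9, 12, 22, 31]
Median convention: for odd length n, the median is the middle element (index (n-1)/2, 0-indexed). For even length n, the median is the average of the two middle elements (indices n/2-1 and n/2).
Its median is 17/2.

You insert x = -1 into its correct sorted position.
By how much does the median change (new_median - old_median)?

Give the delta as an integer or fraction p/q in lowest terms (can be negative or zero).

Answer: -1/2

Derivation:
Old median = 17/2
After inserting x = -1: new sorted = [-14, -7, -1, 5, 8, 9, 12, 22, 31]
New median = 8
Delta = 8 - 17/2 = -1/2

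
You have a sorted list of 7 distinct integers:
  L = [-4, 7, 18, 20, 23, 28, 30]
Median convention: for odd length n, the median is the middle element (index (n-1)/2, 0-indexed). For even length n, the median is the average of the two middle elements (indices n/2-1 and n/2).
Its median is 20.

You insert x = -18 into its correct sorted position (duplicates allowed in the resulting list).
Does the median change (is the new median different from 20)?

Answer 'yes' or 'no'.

Answer: yes

Derivation:
Old median = 20
Insert x = -18
New median = 19
Changed? yes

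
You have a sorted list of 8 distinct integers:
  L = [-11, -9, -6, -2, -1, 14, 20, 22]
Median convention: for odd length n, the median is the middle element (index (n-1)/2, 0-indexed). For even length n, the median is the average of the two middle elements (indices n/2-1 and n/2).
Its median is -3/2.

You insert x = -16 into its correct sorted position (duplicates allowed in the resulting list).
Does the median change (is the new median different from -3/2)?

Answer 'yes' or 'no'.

Answer: yes

Derivation:
Old median = -3/2
Insert x = -16
New median = -2
Changed? yes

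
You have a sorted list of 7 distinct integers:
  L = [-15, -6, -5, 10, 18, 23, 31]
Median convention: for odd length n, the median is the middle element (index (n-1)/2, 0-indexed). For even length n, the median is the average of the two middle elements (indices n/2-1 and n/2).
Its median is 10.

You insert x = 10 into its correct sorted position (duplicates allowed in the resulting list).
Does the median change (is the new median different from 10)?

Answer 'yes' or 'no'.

Answer: no

Derivation:
Old median = 10
Insert x = 10
New median = 10
Changed? no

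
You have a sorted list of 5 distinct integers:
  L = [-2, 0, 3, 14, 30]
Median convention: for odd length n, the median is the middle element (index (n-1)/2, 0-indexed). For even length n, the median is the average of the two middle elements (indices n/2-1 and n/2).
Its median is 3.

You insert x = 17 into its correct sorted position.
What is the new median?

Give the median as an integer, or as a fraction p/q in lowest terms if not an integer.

Answer: 17/2

Derivation:
Old list (sorted, length 5): [-2, 0, 3, 14, 30]
Old median = 3
Insert x = 17
Old length odd (5). Middle was index 2 = 3.
New length even (6). New median = avg of two middle elements.
x = 17: 4 elements are < x, 1 elements are > x.
New sorted list: [-2, 0, 3, 14, 17, 30]
New median = 17/2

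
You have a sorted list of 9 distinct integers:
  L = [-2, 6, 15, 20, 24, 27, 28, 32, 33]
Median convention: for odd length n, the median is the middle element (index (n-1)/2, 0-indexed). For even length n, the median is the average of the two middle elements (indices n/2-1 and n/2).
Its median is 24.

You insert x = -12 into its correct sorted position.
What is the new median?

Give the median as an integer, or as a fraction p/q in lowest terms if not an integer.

Old list (sorted, length 9): [-2, 6, 15, 20, 24, 27, 28, 32, 33]
Old median = 24
Insert x = -12
Old length odd (9). Middle was index 4 = 24.
New length even (10). New median = avg of two middle elements.
x = -12: 0 elements are < x, 9 elements are > x.
New sorted list: [-12, -2, 6, 15, 20, 24, 27, 28, 32, 33]
New median = 22

Answer: 22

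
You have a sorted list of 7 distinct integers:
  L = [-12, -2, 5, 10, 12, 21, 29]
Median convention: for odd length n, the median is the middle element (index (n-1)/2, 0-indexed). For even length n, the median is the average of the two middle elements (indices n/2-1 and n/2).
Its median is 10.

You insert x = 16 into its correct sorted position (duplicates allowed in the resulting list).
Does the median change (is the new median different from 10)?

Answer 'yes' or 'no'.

Answer: yes

Derivation:
Old median = 10
Insert x = 16
New median = 11
Changed? yes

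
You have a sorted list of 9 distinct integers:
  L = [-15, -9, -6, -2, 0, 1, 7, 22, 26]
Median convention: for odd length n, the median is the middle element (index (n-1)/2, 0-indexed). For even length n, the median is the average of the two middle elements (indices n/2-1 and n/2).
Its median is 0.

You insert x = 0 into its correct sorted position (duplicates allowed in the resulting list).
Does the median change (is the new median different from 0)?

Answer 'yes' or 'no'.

Old median = 0
Insert x = 0
New median = 0
Changed? no

Answer: no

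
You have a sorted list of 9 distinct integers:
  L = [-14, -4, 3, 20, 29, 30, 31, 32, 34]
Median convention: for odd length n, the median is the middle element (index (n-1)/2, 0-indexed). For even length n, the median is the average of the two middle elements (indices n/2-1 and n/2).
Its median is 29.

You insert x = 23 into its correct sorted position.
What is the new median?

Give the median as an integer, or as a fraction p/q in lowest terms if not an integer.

Old list (sorted, length 9): [-14, -4, 3, 20, 29, 30, 31, 32, 34]
Old median = 29
Insert x = 23
Old length odd (9). Middle was index 4 = 29.
New length even (10). New median = avg of two middle elements.
x = 23: 4 elements are < x, 5 elements are > x.
New sorted list: [-14, -4, 3, 20, 23, 29, 30, 31, 32, 34]
New median = 26

Answer: 26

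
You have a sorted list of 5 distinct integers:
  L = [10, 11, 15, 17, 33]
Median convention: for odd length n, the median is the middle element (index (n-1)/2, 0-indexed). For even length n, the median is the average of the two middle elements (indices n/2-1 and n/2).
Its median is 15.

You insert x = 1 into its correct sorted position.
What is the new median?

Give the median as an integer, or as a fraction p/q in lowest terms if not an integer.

Answer: 13

Derivation:
Old list (sorted, length 5): [10, 11, 15, 17, 33]
Old median = 15
Insert x = 1
Old length odd (5). Middle was index 2 = 15.
New length even (6). New median = avg of two middle elements.
x = 1: 0 elements are < x, 5 elements are > x.
New sorted list: [1, 10, 11, 15, 17, 33]
New median = 13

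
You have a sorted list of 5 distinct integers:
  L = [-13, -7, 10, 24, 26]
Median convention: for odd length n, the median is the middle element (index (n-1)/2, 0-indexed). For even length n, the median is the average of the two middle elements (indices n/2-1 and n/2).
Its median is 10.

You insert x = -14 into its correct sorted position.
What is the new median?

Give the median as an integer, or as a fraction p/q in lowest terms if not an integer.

Answer: 3/2

Derivation:
Old list (sorted, length 5): [-13, -7, 10, 24, 26]
Old median = 10
Insert x = -14
Old length odd (5). Middle was index 2 = 10.
New length even (6). New median = avg of two middle elements.
x = -14: 0 elements are < x, 5 elements are > x.
New sorted list: [-14, -13, -7, 10, 24, 26]
New median = 3/2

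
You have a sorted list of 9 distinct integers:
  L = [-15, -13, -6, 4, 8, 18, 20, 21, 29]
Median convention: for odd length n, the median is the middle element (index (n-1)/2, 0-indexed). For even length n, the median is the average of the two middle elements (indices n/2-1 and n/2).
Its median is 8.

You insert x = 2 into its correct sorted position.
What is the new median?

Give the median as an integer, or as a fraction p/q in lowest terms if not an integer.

Answer: 6

Derivation:
Old list (sorted, length 9): [-15, -13, -6, 4, 8, 18, 20, 21, 29]
Old median = 8
Insert x = 2
Old length odd (9). Middle was index 4 = 8.
New length even (10). New median = avg of two middle elements.
x = 2: 3 elements are < x, 6 elements are > x.
New sorted list: [-15, -13, -6, 2, 4, 8, 18, 20, 21, 29]
New median = 6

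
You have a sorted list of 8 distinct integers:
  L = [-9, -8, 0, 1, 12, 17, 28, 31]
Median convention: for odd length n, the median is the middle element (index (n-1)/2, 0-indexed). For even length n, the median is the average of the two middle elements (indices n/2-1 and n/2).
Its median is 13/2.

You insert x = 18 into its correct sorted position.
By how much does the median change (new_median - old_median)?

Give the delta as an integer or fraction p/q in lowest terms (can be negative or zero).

Old median = 13/2
After inserting x = 18: new sorted = [-9, -8, 0, 1, 12, 17, 18, 28, 31]
New median = 12
Delta = 12 - 13/2 = 11/2

Answer: 11/2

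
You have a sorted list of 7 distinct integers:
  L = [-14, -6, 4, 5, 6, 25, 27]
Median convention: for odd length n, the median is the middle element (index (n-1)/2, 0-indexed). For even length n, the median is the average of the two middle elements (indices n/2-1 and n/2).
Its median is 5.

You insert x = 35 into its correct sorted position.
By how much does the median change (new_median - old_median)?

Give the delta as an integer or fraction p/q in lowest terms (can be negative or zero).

Answer: 1/2

Derivation:
Old median = 5
After inserting x = 35: new sorted = [-14, -6, 4, 5, 6, 25, 27, 35]
New median = 11/2
Delta = 11/2 - 5 = 1/2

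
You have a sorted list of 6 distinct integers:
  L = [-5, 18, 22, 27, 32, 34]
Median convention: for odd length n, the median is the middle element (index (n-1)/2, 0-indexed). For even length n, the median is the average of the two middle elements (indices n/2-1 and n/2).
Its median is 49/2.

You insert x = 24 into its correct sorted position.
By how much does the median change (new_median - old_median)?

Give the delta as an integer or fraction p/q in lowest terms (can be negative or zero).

Old median = 49/2
After inserting x = 24: new sorted = [-5, 18, 22, 24, 27, 32, 34]
New median = 24
Delta = 24 - 49/2 = -1/2

Answer: -1/2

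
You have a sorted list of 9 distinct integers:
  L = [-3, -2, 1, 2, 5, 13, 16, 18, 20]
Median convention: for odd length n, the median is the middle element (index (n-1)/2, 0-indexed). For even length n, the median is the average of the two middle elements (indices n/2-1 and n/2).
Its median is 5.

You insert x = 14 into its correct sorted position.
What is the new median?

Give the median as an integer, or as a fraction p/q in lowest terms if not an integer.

Answer: 9

Derivation:
Old list (sorted, length 9): [-3, -2, 1, 2, 5, 13, 16, 18, 20]
Old median = 5
Insert x = 14
Old length odd (9). Middle was index 4 = 5.
New length even (10). New median = avg of two middle elements.
x = 14: 6 elements are < x, 3 elements are > x.
New sorted list: [-3, -2, 1, 2, 5, 13, 14, 16, 18, 20]
New median = 9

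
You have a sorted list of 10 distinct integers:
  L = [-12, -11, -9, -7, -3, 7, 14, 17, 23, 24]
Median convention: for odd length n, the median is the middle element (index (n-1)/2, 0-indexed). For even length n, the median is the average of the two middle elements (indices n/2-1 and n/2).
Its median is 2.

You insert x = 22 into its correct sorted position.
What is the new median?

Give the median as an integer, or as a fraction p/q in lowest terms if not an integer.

Old list (sorted, length 10): [-12, -11, -9, -7, -3, 7, 14, 17, 23, 24]
Old median = 2
Insert x = 22
Old length even (10). Middle pair: indices 4,5 = -3,7.
New length odd (11). New median = single middle element.
x = 22: 8 elements are < x, 2 elements are > x.
New sorted list: [-12, -11, -9, -7, -3, 7, 14, 17, 22, 23, 24]
New median = 7

Answer: 7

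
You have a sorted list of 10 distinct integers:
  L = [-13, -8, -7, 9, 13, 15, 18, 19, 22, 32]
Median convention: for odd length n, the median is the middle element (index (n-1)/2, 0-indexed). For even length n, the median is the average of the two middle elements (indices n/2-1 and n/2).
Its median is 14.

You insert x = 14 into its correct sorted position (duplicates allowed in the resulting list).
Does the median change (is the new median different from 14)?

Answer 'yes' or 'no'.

Answer: no

Derivation:
Old median = 14
Insert x = 14
New median = 14
Changed? no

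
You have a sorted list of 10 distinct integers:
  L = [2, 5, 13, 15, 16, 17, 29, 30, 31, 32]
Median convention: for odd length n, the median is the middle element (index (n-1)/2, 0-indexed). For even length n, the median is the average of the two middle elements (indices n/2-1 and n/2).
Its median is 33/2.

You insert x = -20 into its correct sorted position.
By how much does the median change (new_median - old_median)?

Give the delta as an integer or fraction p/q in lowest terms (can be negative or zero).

Answer: -1/2

Derivation:
Old median = 33/2
After inserting x = -20: new sorted = [-20, 2, 5, 13, 15, 16, 17, 29, 30, 31, 32]
New median = 16
Delta = 16 - 33/2 = -1/2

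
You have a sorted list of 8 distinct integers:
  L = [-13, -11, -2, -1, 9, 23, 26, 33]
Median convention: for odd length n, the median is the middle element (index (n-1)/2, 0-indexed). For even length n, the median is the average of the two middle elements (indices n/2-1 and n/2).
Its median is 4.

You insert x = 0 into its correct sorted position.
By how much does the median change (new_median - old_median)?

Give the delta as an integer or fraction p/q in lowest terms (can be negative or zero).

Answer: -4

Derivation:
Old median = 4
After inserting x = 0: new sorted = [-13, -11, -2, -1, 0, 9, 23, 26, 33]
New median = 0
Delta = 0 - 4 = -4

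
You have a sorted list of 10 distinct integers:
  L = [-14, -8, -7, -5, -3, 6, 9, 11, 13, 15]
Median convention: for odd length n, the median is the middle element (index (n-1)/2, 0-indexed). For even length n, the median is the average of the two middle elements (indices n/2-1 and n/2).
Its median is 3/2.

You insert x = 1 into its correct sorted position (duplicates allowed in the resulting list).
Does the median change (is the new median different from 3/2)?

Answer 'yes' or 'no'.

Answer: yes

Derivation:
Old median = 3/2
Insert x = 1
New median = 1
Changed? yes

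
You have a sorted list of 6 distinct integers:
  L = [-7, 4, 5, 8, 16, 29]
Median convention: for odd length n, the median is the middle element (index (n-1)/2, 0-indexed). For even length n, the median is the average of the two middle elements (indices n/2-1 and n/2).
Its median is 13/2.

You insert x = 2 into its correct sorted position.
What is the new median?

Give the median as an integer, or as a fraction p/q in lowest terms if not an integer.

Old list (sorted, length 6): [-7, 4, 5, 8, 16, 29]
Old median = 13/2
Insert x = 2
Old length even (6). Middle pair: indices 2,3 = 5,8.
New length odd (7). New median = single middle element.
x = 2: 1 elements are < x, 5 elements are > x.
New sorted list: [-7, 2, 4, 5, 8, 16, 29]
New median = 5

Answer: 5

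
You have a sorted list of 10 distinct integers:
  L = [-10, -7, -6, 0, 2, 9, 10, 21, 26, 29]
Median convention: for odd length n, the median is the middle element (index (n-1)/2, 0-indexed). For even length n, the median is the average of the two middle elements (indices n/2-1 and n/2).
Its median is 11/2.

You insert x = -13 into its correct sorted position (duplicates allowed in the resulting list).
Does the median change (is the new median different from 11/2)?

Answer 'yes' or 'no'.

Old median = 11/2
Insert x = -13
New median = 2
Changed? yes

Answer: yes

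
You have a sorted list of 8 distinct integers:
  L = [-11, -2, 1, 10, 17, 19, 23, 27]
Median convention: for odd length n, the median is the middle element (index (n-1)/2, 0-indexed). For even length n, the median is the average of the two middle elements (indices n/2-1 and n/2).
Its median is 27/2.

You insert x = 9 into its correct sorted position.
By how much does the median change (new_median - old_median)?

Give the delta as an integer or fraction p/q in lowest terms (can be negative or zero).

Answer: -7/2

Derivation:
Old median = 27/2
After inserting x = 9: new sorted = [-11, -2, 1, 9, 10, 17, 19, 23, 27]
New median = 10
Delta = 10 - 27/2 = -7/2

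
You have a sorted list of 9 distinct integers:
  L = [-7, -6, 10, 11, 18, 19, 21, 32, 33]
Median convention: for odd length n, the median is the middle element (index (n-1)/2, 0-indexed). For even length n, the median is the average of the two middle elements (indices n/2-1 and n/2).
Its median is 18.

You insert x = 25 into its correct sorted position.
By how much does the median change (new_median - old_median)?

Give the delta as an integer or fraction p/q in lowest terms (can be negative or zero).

Answer: 1/2

Derivation:
Old median = 18
After inserting x = 25: new sorted = [-7, -6, 10, 11, 18, 19, 21, 25, 32, 33]
New median = 37/2
Delta = 37/2 - 18 = 1/2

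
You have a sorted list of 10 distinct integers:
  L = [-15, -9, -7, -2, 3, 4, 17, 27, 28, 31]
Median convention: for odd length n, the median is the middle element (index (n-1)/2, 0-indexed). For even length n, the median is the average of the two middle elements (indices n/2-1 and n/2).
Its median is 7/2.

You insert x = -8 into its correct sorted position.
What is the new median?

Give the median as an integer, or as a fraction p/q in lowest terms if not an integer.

Old list (sorted, length 10): [-15, -9, -7, -2, 3, 4, 17, 27, 28, 31]
Old median = 7/2
Insert x = -8
Old length even (10). Middle pair: indices 4,5 = 3,4.
New length odd (11). New median = single middle element.
x = -8: 2 elements are < x, 8 elements are > x.
New sorted list: [-15, -9, -8, -7, -2, 3, 4, 17, 27, 28, 31]
New median = 3

Answer: 3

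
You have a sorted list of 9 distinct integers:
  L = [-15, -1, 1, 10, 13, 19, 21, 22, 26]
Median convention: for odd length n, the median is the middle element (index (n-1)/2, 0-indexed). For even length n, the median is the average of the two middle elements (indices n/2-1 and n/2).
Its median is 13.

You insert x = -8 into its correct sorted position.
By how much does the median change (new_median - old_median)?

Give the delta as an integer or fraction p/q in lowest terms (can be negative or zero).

Old median = 13
After inserting x = -8: new sorted = [-15, -8, -1, 1, 10, 13, 19, 21, 22, 26]
New median = 23/2
Delta = 23/2 - 13 = -3/2

Answer: -3/2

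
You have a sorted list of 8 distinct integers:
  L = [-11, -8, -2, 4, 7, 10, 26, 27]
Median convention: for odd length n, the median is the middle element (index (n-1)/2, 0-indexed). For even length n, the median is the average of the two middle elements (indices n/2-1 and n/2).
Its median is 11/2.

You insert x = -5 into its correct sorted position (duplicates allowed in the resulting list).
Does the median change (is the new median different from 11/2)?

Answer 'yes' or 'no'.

Answer: yes

Derivation:
Old median = 11/2
Insert x = -5
New median = 4
Changed? yes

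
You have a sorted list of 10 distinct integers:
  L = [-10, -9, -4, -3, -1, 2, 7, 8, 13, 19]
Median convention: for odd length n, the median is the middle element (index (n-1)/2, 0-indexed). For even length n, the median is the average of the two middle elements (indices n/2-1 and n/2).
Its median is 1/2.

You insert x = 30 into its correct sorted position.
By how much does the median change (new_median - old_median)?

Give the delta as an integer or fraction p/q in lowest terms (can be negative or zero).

Answer: 3/2

Derivation:
Old median = 1/2
After inserting x = 30: new sorted = [-10, -9, -4, -3, -1, 2, 7, 8, 13, 19, 30]
New median = 2
Delta = 2 - 1/2 = 3/2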